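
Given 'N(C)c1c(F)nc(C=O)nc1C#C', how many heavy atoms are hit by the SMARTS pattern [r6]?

6

The query [r6] means: r6 matches atoms in a six-membered ring.
Check the 13 heavy atoms by environment: 2× n (aromatic, in 6-ring) → match; 4× c (aromatic, in 6-ring) → match; 1× F (acyclic) → no; 4× C (acyclic) → no; 1× O (acyclic) → no; 1× N (acyclic) → no.
Summing the matching environments: 2 + 4 = 6 matching atoms.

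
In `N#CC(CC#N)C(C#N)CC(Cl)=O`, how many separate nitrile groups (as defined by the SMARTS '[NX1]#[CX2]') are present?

[NX1]#[CX2] is the SMARTS for a nitrile: a nitrogen triple-bonded to a two-connected carbon.
The molecule carries 3 separate instances of a nitrile (-C#N) meeting every constraint; each maps to a distinct set of atoms, giving 3 matches.

3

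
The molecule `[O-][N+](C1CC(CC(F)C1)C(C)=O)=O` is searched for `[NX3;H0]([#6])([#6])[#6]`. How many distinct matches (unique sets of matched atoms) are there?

0

[NX3;H0]([#6])([#6])[#6] is the SMARTS for a tertiary amine: a trivalent nitrogen with no H, bonded to three carbons.
No fragment in the molecule satisfies every constraint, giving 0 matches.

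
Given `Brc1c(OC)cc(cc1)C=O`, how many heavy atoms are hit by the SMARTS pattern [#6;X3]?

Check the 11 heavy atoms by environment: 6× c (aromatic, X3) → match; 1× Br (X1) → no; 1× C (X3) → match; 1× O (X1) → no; 1× O (X2) → no; 1× C (X4) → no.
Summing the matching environments: 6 + 1 = 7 matching atoms.

7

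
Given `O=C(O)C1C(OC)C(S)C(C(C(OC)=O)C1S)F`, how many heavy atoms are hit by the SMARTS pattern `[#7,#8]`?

The query [#7,#8] means: nitrogen or oxygen (comma = OR).
Check the 18 heavy atoms by environment: 10× C → no; 5× O → match; 2× S → no; 1× F → no.
That gives 5 matching atoms.

5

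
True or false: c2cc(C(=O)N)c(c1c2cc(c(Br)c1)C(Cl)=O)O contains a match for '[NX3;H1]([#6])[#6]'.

The pattern [NX3;H1]([#6])[#6] describes a trivalent nitrogen with one H, bonded to two carbons — a secondary amine.
The closest candidate here is a primary amide (-C(=O)NH2), but the -C(=O)NH2 nitrogen has H2, not H1. No other fragment satisfies the full query, so there is no match.

False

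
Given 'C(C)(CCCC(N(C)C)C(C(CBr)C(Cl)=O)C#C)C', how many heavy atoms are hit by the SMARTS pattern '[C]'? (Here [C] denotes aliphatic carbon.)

15

The query [C] means: uppercase C matches aliphatic (non-aromatic) carbon only.
Check the 19 heavy atoms by environment: 15× C → match; 1× O → no; 1× Cl → no; 1× Br → no; 1× N → no.
That gives 15 matching atoms.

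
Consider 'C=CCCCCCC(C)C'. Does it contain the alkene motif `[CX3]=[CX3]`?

Yes

The pattern [CX3]=[CX3] describes a non-aromatic C=C double bond between two sp2 carbons — an alkene.
The molecule carries a vinyl group (-CH=CH2), whose atoms satisfy every constraint of the query, so the pattern matches.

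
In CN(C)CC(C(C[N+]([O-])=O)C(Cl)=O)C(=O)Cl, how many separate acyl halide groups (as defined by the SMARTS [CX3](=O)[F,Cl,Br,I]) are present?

2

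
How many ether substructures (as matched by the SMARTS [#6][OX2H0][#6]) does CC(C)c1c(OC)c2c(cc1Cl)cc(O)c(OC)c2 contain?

[#6][OX2H0][#6] is the SMARTS for an ether: an aliphatic oxygen bridging two carbons with no H on the oxygen.
The molecule carries 2 separate instances of a methoxy ether (-OCH3) meeting every constraint; each maps to a distinct set of atoms, giving 2 matches.

2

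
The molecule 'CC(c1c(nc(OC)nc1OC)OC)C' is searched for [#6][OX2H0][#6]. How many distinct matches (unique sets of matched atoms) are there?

3

[#6][OX2H0][#6] is the SMARTS for an ether: an aliphatic oxygen bridging two carbons with no H on the oxygen.
The molecule carries 3 separate instances of a methoxy ether (-OCH3) meeting every constraint; each maps to a distinct set of atoms, giving 3 matches.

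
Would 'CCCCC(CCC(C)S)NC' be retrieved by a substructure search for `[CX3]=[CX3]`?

No

The pattern [CX3]=[CX3] describes a non-aromatic C=C double bond between two sp2 carbons — an alkene.
The closest candidate here is an ethyl group (-CH2CH3), but its C-C bond is a single bond between CX4 carbons, not CX3=CX3. No other fragment satisfies the full query, so there is no match.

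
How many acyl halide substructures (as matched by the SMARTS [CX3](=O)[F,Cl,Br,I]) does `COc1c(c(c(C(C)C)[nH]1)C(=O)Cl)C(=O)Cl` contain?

2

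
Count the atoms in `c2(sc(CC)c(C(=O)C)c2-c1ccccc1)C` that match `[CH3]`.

3

The query [CH3] means: aliphatic carbon with exactly three hydrogens.
Check the 17 heavy atoms by environment: 1× s (aromatic, H0) → no; 5× c (aromatic, H0) → no; 5× c (aromatic, H1) → no; 1× C (H0) → no; 1× O (H0) → no; 3× C (H3) → match; 1× C (H2) → no.
That gives 3 matching atoms.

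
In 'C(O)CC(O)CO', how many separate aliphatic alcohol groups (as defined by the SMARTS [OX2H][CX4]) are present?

[OX2H][CX4] is the SMARTS for an aliphatic alcohol: a hydroxyl oxygen bound to an sp3 (X4) carbon.
The molecule carries 3 separate instances of a hydroxyl group (-OH) meeting every constraint; each maps to a distinct set of atoms, giving 3 matches.

3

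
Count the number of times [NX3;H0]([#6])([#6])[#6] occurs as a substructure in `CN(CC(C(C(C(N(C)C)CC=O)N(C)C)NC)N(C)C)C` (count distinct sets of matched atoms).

[NX3;H0]([#6])([#6])[#6] is the SMARTS for a tertiary amine: a trivalent nitrogen with no H, bonded to three carbons.
The molecule carries 4 separate instances of a dimethylamino group (-N(CH3)2) meeting every constraint; each maps to a distinct set of atoms, giving 4 matches.

4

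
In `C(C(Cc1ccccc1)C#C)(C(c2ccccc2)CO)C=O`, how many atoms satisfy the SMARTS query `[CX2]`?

The query [CX2] means: C with X2: aliphatic carbon with exactly 2 total connections.
Check the 22 heavy atoms by environment: 5× C (X4) → no; 12× c (aromatic, X3) → no; 1× O (X2) → no; 2× C (X2) → match; 1× C (X3) → no; 1× O (X1) → no.
That gives 2 matching atoms.

2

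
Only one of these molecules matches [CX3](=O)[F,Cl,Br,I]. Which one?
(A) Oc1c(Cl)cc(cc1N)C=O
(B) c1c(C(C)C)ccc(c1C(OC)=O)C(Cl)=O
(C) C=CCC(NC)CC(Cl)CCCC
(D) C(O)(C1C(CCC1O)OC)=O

B

[CX3](=O)[F,Cl,Br,I] describes a carbonyl carbon bonded to a halogen (an acyl halide).
(A) has a chloro substituent but the Cl is not on a carbonyl carbon.
(B) contains an acyl chloride (-C(=O)Cl), which satisfies every atom and bond constraint.
(C) has a chloro substituent but the Cl is not on a carbonyl carbon.
(D) has a carboxylic acid group (-C(=O)OH) but the carbonyl is bonded to -OH, not to a halogen.
So the answer is (B).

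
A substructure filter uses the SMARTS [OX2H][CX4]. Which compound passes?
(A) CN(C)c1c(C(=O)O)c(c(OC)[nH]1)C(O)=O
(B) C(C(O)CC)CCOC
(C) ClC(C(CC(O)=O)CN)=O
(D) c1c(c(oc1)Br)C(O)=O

B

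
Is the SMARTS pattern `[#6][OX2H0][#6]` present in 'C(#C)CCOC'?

The pattern [#6][OX2H0][#6] describes an aliphatic oxygen bridging two carbons with no H on the oxygen — an ether.
The molecule carries a methoxy ether (-OCH3), whose atoms satisfy every constraint of the query, so the pattern matches.

Yes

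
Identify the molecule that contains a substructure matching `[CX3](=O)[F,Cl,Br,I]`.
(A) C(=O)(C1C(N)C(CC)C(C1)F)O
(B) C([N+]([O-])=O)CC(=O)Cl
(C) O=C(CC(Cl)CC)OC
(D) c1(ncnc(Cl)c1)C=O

B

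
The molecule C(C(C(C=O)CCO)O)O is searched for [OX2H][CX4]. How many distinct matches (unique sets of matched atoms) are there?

3

[OX2H][CX4] is the SMARTS for an aliphatic alcohol: a hydroxyl oxygen bound to an sp3 (X4) carbon.
The molecule carries 3 separate instances of a hydroxyl group (-OH) meeting every constraint; each maps to a distinct set of atoms, giving 3 matches.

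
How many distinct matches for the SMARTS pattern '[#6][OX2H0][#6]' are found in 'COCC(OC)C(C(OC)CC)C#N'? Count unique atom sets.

3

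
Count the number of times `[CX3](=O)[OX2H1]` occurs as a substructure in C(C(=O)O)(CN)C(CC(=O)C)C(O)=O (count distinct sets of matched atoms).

[CX3](=O)[OX2H1] is the SMARTS for a carboxylic acid: an sp2 carbon double-bonded to O and single-bonded to an -OH oxygen.
The molecule carries 2 separate instances of a carboxylic acid group (-C(=O)OH) meeting every constraint; each maps to a distinct set of atoms, giving 2 matches.

2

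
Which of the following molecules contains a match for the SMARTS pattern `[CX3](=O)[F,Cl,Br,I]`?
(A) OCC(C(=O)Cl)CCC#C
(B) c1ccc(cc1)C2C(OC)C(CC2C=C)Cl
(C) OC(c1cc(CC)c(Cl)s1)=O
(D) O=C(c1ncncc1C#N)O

A

[CX3](=O)[F,Cl,Br,I] describes a carbonyl carbon bonded to a halogen (an acyl halide).
(A) contains an acyl chloride (-C(=O)Cl), which satisfies every atom and bond constraint.
(B) has a chloro substituent but the Cl is not on a carbonyl carbon.
(C) has a chloro substituent but the Cl is not on a carbonyl carbon.
(D) has a carboxylic acid group (-C(=O)OH) but the carbonyl is bonded to -OH, not to a halogen.
So the answer is (A).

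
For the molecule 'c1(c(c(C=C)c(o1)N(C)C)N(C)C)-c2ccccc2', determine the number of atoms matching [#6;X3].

12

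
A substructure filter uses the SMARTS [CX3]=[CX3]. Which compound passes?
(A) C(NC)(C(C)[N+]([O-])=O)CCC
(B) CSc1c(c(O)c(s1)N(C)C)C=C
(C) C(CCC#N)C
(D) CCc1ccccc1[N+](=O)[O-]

B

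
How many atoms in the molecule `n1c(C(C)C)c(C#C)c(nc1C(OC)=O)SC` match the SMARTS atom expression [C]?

8

The query [C] means: uppercase C matches aliphatic (non-aromatic) carbon only.
Check the 17 heavy atoms by environment: 2× n (aromatic) → no; 4× c (aromatic) → no; 8× C → match; 2× O → no; 1× S → no.
That gives 8 matching atoms.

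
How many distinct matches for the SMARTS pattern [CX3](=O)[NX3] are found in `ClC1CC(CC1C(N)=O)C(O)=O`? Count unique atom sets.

1

[CX3](=O)[NX3] is the SMARTS for an amide: a carbonyl carbon bonded to a trivalent nitrogen.
Exactly one fragment in the molecule meets all constraints, giving 1 match.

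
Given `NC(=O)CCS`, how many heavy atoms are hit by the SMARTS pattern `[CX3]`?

The query [CX3] means: C with X3: aliphatic carbon with exactly 3 total connections.
Check the 6 heavy atoms by environment: 2× C (X4) → no; 1× S (X2) → no; 1× C (X3) → match; 1× O (X1) → no; 1× N (X3) → no.
That gives 1 matching atom.

1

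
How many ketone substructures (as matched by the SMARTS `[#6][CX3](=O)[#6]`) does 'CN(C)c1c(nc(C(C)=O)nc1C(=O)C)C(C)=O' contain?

[#6][CX3](=O)[#6] is the SMARTS for a ketone: a carbonyl carbon (no H) flanked by two carbons.
The molecule carries 3 separate instances of an acetyl/ketone group (-C(=O)CH3) meeting every constraint; each maps to a distinct set of atoms, giving 3 matches.

3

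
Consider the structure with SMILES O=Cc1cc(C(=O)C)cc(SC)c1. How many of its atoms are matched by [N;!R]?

The query [N;!R] means: aliphatic nitrogen not in a ring.
Check the 13 heavy atoms by environment: 6× c (aromatic, in 6-ring) → no; 4× C (acyclic) → no; 2× O (acyclic) → no; 1× S (acyclic) → no.
No environment satisfies the query, so 0 matching atoms.

0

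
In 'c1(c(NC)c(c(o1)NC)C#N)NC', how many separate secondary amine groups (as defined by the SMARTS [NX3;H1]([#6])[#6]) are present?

3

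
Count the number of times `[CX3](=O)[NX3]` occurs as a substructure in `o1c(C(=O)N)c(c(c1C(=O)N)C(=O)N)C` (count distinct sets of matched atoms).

3

[CX3](=O)[NX3] is the SMARTS for an amide: a carbonyl carbon bonded to a trivalent nitrogen.
The molecule carries 3 separate instances of a primary amide (-C(=O)NH2) meeting every constraint; each maps to a distinct set of atoms, giving 3 matches.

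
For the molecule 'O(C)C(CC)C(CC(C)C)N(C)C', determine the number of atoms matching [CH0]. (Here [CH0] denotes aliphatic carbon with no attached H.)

Check the 13 heavy atoms by environment: 2× C (H2) → no; 3× C (H1) → no; 6× C (H3) → no; 1× O (H0) → no; 1× N (H0) → no.
No environment satisfies the query, so 0 matching atoms.

0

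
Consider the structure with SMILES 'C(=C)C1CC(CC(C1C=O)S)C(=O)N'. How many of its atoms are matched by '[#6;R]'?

6

The query [#6;R] means: carbon that is part of a ring.
Check the 14 heavy atoms by environment: 6× C (in 6-ring) → match; 4× C (acyclic) → no; 2× O (acyclic) → no; 1× N (acyclic) → no; 1× S (acyclic) → no.
That gives 6 matching atoms.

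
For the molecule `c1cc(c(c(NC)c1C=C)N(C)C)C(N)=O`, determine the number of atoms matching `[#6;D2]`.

3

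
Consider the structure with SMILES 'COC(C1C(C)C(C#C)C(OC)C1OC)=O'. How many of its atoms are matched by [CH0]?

2

The query [CH0] means: aliphatic carbon with no attached hydrogen.
Check the 16 heavy atoms by environment: 6× C (H1) → no; 2× C (H0) → match; 4× O (H0) → no; 4× C (H3) → no.
That gives 2 matching atoms.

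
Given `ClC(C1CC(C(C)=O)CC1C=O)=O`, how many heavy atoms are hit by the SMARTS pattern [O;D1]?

3

Check the 13 heavy atoms by environment: 5× C (D3) → no; 3× C (D2) → no; 3× O (D1) → match; 1× C (D1) → no; 1× Cl (D1) → no.
That gives 3 matching atoms.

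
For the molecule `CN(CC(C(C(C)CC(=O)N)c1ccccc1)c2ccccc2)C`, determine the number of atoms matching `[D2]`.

12

The query [D2] means: atom with exactly two heavy-atom neighbours.
Check the 24 heavy atoms by environment: 2× C (D2) → match; 4× C (D3) → no; 1× O (D1) → no; 1× N (D1) → no; 3× C (D1) → no; 2× c (aromatic, D3) → no; 10× c (aromatic, D2) → match; 1× N (D3) → no.
Summing the matching environments: 2 + 10 = 12 matching atoms.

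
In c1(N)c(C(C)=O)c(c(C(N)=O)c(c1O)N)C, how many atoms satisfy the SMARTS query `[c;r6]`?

6

Check the 16 heavy atoms by environment: 6× c (aromatic, in 6-ring) → match; 4× C (acyclic) → no; 3× O (acyclic) → no; 3× N (acyclic) → no.
That gives 6 matching atoms.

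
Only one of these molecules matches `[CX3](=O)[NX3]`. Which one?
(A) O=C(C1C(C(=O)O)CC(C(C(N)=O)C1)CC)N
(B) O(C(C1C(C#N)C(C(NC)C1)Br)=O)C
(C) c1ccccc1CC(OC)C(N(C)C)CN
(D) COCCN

A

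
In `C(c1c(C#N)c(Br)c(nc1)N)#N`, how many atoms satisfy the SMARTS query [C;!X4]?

The query [C;!X4] means: aliphatic carbon that does not have four total connections.
Check the 12 heavy atoms by environment: 1× n (aromatic, X2) → no; 5× c (aromatic, X3) → no; 1× Br (X1) → no; 2× C (X2) → match; 2× N (X1) → no; 1× N (X3) → no.
That gives 2 matching atoms.

2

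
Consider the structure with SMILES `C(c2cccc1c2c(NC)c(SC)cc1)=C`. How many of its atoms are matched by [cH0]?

5

The query [cH0] means: aromatic carbon with no attached hydrogen (substituted or ring-fusion).
Check the 16 heavy atoms by environment: 5× c (aromatic, H0) → match; 5× c (aromatic, H1) → no; 1× C (H1) → no; 1× C (H2) → no; 1× S (H0) → no; 2× C (H3) → no; 1× N (H1) → no.
That gives 5 matching atoms.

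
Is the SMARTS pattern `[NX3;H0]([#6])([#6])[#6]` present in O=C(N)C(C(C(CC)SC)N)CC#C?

No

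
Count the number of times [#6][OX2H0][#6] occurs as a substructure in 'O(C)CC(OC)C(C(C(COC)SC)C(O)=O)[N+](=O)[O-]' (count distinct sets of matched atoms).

3

[#6][OX2H0][#6] is the SMARTS for an ether: an aliphatic oxygen bridging two carbons with no H on the oxygen.
The molecule carries 3 separate instances of a methoxy ether (-OCH3) meeting every constraint; each maps to a distinct set of atoms, giving 3 matches.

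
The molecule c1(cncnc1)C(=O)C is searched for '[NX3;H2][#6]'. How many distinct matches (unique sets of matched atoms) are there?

0

[NX3;H2][#6] is the SMARTS for a primary amine: a trivalent nitrogen with two H attached to carbon.
No fragment in the molecule satisfies every constraint, giving 0 matches.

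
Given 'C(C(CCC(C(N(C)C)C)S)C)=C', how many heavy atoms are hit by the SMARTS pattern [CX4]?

9

Check the 13 heavy atoms by environment: 9× C (X4) → match; 1× S (X2) → no; 1× N (X3) → no; 2× C (X3) → no.
That gives 9 matching atoms.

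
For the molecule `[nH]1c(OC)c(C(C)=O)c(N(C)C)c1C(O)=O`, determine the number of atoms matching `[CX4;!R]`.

The query [CX4;!R] means: aliphatic carbon with four total connections, not in a ring.
Check the 16 heavy atoms by environment: 1× n (aromatic, X3, in 5-ring) → no; 4× c (aromatic, X3, in 5-ring) → no; 2× C (X3, acyclic) → no; 2× O (X1, acyclic) → no; 2× O (X2, acyclic) → no; 1× N (X3, acyclic) → no; 4× C (X4, acyclic) → match.
That gives 4 matching atoms.

4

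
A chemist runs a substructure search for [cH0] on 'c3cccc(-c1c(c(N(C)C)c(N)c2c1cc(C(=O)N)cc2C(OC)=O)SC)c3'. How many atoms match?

9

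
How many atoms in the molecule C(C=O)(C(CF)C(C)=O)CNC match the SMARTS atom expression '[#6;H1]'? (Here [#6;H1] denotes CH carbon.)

3

The query [#6;H1] means: any carbon bearing exactly one hydrogen.
Check the 12 heavy atoms by environment: 2× C (H2) → no; 3× C (H1) → match; 1× N (H1) → no; 2× C (H3) → no; 1× F (H0) → no; 1× C (H0) → no; 2× O (H0) → no.
That gives 3 matching atoms.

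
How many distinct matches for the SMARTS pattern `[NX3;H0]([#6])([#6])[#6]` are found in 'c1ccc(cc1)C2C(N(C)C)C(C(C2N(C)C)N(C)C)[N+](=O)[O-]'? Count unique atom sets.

3

[NX3;H0]([#6])([#6])[#6] is the SMARTS for a tertiary amine: a trivalent nitrogen with no H, bonded to three carbons.
The molecule carries 3 separate instances of a dimethylamino group (-N(CH3)2) meeting every constraint; each maps to a distinct set of atoms, giving 3 matches.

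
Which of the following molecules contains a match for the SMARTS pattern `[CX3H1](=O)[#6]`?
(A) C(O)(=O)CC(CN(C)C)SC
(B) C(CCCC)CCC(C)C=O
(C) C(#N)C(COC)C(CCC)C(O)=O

[CX3H1](=O)[#6] describes an sp2 carbon with one H, double-bonded to O and single-bonded to carbon (an aldehyde).
(A) has a carboxylic acid group (-C(=O)OH) but the carbonyl carbon has H0 and is bonded to O, not H1.
(B) contains an aldehyde (-CHO), which satisfies every atom and bond constraint.
(C) has a carboxylic acid group (-C(=O)OH) but the carbonyl carbon has H0 and is bonded to O, not H1.
So the answer is (B).

B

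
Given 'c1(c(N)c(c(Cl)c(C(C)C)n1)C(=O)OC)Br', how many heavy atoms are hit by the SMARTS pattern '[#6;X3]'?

6

The query [#6;X3] means: any carbon (aromatic or not) with three total connections.
Check the 16 heavy atoms by environment: 1× n (aromatic, X2) → no; 5× c (aromatic, X3) → match; 1× Br (X1) → no; 4× C (X4) → no; 1× C (X3) → match; 1× O (X1) → no; 1× O (X2) → no; 1× N (X3) → no; 1× Cl (X1) → no.
Summing the matching environments: 5 + 1 = 6 matching atoms.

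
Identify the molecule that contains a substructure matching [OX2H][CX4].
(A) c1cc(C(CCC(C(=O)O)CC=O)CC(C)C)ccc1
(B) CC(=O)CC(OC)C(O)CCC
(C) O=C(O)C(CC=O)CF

B

[OX2H][CX4] describes a hydroxyl oxygen bound to an sp3 (X4) carbon (an aliphatic alcohol).
(A) has a carboxylic acid group (-C(=O)OH) but the -OH is on a CX3 carbonyl carbon, not a CX4 carbon.
(B) contains a hydroxyl group (-OH), which satisfies every atom and bond constraint.
(C) has a carboxylic acid group (-C(=O)OH) but the -OH is on a CX3 carbonyl carbon, not a CX4 carbon.
So the answer is (B).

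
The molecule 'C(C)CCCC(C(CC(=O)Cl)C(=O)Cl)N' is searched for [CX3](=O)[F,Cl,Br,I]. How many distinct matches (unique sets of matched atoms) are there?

[CX3](=O)[F,Cl,Br,I] is the SMARTS for an acyl halide: a carbonyl carbon bonded to a halogen.
The molecule carries 2 separate instances of an acyl chloride (-C(=O)Cl) meeting every constraint; each maps to a distinct set of atoms, giving 2 matches.

2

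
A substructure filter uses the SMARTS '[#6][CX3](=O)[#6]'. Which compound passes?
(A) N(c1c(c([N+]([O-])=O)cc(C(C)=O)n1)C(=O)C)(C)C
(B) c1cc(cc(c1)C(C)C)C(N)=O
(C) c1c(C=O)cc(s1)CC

A

[#6][CX3](=O)[#6] describes a carbonyl carbon (no H) flanked by two carbons (a ketone).
(A) contains an acetyl/ketone group (-C(=O)CH3), which satisfies every atom and bond constraint.
(B) has a primary amide (-C(=O)NH2) but one neighbour of the carbonyl carbon is N, not C.
(C) has an aldehyde (-CHO) but the carbonyl carbon has H1, so it is not flanked by two carbons.
So the answer is (A).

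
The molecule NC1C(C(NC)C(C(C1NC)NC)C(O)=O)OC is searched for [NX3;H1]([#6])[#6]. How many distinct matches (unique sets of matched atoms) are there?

[NX3;H1]([#6])[#6] is the SMARTS for a secondary amine: a trivalent nitrogen with one H, bonded to two carbons.
The molecule carries 3 separate instances of an N-methylamino group (-NHCH3) meeting every constraint; each maps to a distinct set of atoms, giving 3 matches.

3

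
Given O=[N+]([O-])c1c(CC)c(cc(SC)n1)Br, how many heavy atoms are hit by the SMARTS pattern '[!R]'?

The query [!R] means: !R matches any atom not in a ring.
Check the 14 heavy atoms by environment: 1× n (aromatic, in 6-ring) → no; 5× c (aromatic, in 6-ring) → no; 1× Br (acyclic) → match; 3× C (acyclic) → match; 1× N (charge +1, acyclic) → match; 1× O (charge -1, acyclic) → match; 1× O (acyclic) → match; 1× S (acyclic) → match.
Summing the matching environments: 1 + 3 + 1 + 1 + 1 + 1 = 8 matching atoms.

8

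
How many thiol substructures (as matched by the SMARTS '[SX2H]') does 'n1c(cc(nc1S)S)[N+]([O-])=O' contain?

[SX2H] is the SMARTS for a thiol: an aliphatic sulfur with two connections, one being H.
The molecule carries 2 separate instances of a thiol (-SH) meeting every constraint; each maps to a distinct set of atoms, giving 2 matches.

2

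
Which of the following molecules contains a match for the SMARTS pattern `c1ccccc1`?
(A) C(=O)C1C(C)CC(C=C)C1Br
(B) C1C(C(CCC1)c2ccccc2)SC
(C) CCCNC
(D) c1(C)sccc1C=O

c1ccccc1 describes six aromatic carbons in a ring (a benzene ring).
(A) has a methyl group (-CH3) but no six-membered all-carbon aromatic ring is present.
(B) contains a phenyl ring, which satisfies every atom and bond constraint.
(C) has a methyl group (-CH3) but no six-membered all-carbon aromatic ring is present.
(D) has a methyl group (-CH3) but no six-membered all-carbon aromatic ring is present.
So the answer is (B).

B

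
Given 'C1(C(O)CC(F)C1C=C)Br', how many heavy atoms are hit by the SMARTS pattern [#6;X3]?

The query [#6;X3] means: any carbon (aromatic or not) with three total connections.
Check the 10 heavy atoms by environment: 5× C (X4) → no; 1× F (X1) → no; 1× O (X2) → no; 1× Br (X1) → no; 2× C (X3) → match.
That gives 2 matching atoms.

2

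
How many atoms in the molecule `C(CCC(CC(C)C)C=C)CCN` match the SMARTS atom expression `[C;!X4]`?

2

Check the 13 heavy atoms by environment: 10× C (X4) → no; 2× C (X3) → match; 1× N (X3) → no.
That gives 2 matching atoms.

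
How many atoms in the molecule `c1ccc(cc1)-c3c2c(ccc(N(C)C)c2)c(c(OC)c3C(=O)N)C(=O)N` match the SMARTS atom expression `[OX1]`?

2

The query [OX1] means: aliphatic oxygen with one total connection — typically a carbonyl =O or an oxide.
Check the 27 heavy atoms by environment: 16× c (aromatic, X3) → no; 2× C (X3) → no; 2× O (X1) → match; 3× N (X3) → no; 3× C (X4) → no; 1× O (X2) → no.
That gives 2 matching atoms.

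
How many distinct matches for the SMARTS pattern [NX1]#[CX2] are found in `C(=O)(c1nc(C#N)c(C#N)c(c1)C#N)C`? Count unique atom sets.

3

[NX1]#[CX2] is the SMARTS for a nitrile: a nitrogen triple-bonded to a two-connected carbon.
The molecule carries 3 separate instances of a nitrile (-C#N) meeting every constraint; each maps to a distinct set of atoms, giving 3 matches.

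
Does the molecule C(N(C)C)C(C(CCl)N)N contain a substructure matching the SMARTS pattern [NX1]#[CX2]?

No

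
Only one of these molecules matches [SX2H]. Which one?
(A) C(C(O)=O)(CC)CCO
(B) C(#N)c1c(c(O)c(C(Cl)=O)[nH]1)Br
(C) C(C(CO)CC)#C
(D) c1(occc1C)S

D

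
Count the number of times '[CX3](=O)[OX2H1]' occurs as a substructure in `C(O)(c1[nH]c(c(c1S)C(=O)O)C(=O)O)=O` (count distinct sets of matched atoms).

[CX3](=O)[OX2H1] is the SMARTS for a carboxylic acid: an sp2 carbon double-bonded to O and single-bonded to an -OH oxygen.
The molecule carries 3 separate instances of a carboxylic acid group (-C(=O)OH) meeting every constraint; each maps to a distinct set of atoms, giving 3 matches.

3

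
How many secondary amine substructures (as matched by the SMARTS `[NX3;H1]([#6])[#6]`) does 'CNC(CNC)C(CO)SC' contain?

[NX3;H1]([#6])[#6] is the SMARTS for a secondary amine: a trivalent nitrogen with one H, bonded to two carbons.
The molecule carries 2 separate instances of an N-methylamino group (-NHCH3) meeting every constraint; each maps to a distinct set of atoms, giving 2 matches.

2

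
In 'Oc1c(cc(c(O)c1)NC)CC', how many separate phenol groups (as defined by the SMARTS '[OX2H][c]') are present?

[OX2H][c] is the SMARTS for a phenol: a hydroxyl oxygen attached to an aromatic carbon.
The molecule carries 2 separate instances of a hydroxyl group (-OH) meeting every constraint; each maps to a distinct set of atoms, giving 2 matches.

2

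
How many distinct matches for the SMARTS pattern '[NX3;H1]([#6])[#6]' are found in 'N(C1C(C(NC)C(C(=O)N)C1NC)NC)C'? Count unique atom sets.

[NX3;H1]([#6])[#6] is the SMARTS for a secondary amine: a trivalent nitrogen with one H, bonded to two carbons.
The molecule carries 4 separate instances of an N-methylamino group (-NHCH3) meeting every constraint; each maps to a distinct set of atoms, giving 4 matches.

4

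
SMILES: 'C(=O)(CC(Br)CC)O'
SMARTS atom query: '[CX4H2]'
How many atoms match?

Check the 8 heavy atoms by environment: 2× C (H2, X4) → match; 1× C (H1, X4) → no; 1× C (H0, X3) → no; 1× O (H0, X1) → no; 1× O (H1, X2) → no; 1× C (H3, X4) → no; 1× Br (H0, X1) → no.
That gives 2 matching atoms.

2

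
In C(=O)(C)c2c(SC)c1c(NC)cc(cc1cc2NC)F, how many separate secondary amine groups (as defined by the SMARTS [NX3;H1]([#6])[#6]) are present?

[NX3;H1]([#6])[#6] is the SMARTS for a secondary amine: a trivalent nitrogen with one H, bonded to two carbons.
The molecule carries 2 separate instances of an N-methylamino group (-NHCH3) meeting every constraint; each maps to a distinct set of atoms, giving 2 matches.

2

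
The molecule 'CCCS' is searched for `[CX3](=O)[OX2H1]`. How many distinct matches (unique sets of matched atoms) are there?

[CX3](=O)[OX2H1] is the SMARTS for a carboxylic acid: an sp2 carbon double-bonded to O and single-bonded to an -OH oxygen.
No fragment in the molecule satisfies every constraint, giving 0 matches.

0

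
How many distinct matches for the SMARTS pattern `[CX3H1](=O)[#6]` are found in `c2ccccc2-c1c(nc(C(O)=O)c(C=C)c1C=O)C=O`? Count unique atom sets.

[CX3H1](=O)[#6] is the SMARTS for an aldehyde: an sp2 carbon with one H, double-bonded to O and single-bonded to carbon.
The molecule carries 2 separate instances of an aldehyde (-CHO) meeting every constraint; each maps to a distinct set of atoms, giving 2 matches.

2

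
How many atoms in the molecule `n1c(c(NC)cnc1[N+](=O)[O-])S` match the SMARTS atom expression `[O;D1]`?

2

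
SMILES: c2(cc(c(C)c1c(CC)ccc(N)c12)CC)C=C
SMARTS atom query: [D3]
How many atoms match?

7

The query [D3] means: atom with exactly three heavy-atom neighbours.
Check the 18 heavy atoms by environment: 7× c (aromatic, D3) → match; 3× c (aromatic, D2) → no; 3× C (D2) → no; 4× C (D1) → no; 1× N (D1) → no.
That gives 7 matching atoms.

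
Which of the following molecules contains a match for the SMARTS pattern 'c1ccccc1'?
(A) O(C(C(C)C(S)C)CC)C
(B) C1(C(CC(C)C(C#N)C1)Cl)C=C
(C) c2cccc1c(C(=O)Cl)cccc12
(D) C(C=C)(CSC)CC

c1ccccc1 describes six aromatic carbons in a ring (a benzene ring).
(A) has a methyl group (-CH3) but no six-membered all-carbon aromatic ring is present.
(B) has a methyl group (-CH3) but no six-membered all-carbon aromatic ring is present.
(C) contains the required atom environment, so the pattern matches.
(D) has a methyl group (-CH3) but no six-membered all-carbon aromatic ring is present.
So the answer is (C).

C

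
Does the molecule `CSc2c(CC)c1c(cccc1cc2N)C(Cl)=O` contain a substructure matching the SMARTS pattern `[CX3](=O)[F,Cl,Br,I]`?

The pattern [CX3](=O)[F,Cl,Br,I] describes a carbonyl carbon bonded to a halogen — an acyl halide.
The molecule carries an acyl chloride (-C(=O)Cl), whose atoms satisfy every constraint of the query, so the pattern matches.

Yes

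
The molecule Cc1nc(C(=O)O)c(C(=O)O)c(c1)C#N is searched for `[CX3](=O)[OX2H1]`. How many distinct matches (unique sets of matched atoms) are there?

2

[CX3](=O)[OX2H1] is the SMARTS for a carboxylic acid: an sp2 carbon double-bonded to O and single-bonded to an -OH oxygen.
The molecule carries 2 separate instances of a carboxylic acid group (-C(=O)OH) meeting every constraint; each maps to a distinct set of atoms, giving 2 matches.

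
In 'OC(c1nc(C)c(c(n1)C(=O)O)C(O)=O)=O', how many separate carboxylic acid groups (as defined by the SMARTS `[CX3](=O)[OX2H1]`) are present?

[CX3](=O)[OX2H1] is the SMARTS for a carboxylic acid: an sp2 carbon double-bonded to O and single-bonded to an -OH oxygen.
The molecule carries 3 separate instances of a carboxylic acid group (-C(=O)OH) meeting every constraint; each maps to a distinct set of atoms, giving 3 matches.

3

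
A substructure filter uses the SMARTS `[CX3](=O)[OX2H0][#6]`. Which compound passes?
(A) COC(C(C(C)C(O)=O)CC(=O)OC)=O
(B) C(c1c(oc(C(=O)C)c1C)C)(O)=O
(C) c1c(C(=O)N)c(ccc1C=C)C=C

A

[CX3](=O)[OX2H0][#6] describes a carbonyl carbon bonded to an oxygen that is itself bonded to carbon (no H on that O) (an ester).
(A) contains a methyl-ester group (-C(=O)OCH3), which satisfies every atom and bond constraint.
(B) has a carboxylic acid group (-C(=O)OH) but the singly-bonded O carries H (OX2H1, not H0).
(C) has a primary amide (-C(=O)NH2) but the carbonyl is bonded to N, not to an O-C linkage.
So the answer is (A).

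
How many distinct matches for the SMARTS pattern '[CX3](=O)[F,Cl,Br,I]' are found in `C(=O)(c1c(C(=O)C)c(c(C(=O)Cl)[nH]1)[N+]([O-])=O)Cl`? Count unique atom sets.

[CX3](=O)[F,Cl,Br,I] is the SMARTS for an acyl halide: a carbonyl carbon bonded to a halogen.
The molecule carries 2 separate instances of an acyl chloride (-C(=O)Cl) meeting every constraint; each maps to a distinct set of atoms, giving 2 matches.

2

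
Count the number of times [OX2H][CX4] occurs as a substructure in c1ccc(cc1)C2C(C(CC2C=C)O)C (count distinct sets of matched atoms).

1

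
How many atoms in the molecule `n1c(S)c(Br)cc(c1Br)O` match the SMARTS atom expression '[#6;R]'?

5

The query [#6;R] means: carbon that is part of a ring.
Check the 10 heavy atoms by environment: 1× n (aromatic, in 6-ring) → no; 5× c (aromatic, in 6-ring) → match; 2× Br (acyclic) → no; 1× O (acyclic) → no; 1× S (acyclic) → no.
That gives 5 matching atoms.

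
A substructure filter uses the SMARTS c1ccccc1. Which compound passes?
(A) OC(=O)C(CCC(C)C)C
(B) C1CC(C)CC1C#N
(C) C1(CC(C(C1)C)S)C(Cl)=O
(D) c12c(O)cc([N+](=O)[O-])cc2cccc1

D

c1ccccc1 describes six aromatic carbons in a ring (a benzene ring).
(A) has a methyl group (-CH3) but no six-membered all-carbon aromatic ring is present.
(B) has a methyl group (-CH3) but no six-membered all-carbon aromatic ring is present.
(C) has a methyl group (-CH3) but no six-membered all-carbon aromatic ring is present.
(D) contains the required atom environment, so the pattern matches.
So the answer is (D).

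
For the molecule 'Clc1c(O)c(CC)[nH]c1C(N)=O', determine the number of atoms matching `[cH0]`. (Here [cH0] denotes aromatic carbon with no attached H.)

4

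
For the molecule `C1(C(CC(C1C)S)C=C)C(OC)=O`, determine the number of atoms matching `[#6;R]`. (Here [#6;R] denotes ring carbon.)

5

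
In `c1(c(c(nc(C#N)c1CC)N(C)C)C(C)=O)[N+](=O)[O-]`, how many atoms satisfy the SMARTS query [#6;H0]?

7

Check the 19 heavy atoms by environment: 1× n (aromatic, H0) → no; 5× c (aromatic, H0) → match; 1× N (charge +1, H0) → no; 1× O (charge -1, H0) → no; 2× O (H0) → no; 2× N (H0) → no; 4× C (H3) → no; 1× C (H2) → no; 2× C (H0) → match.
Summing the matching environments: 5 + 2 = 7 matching atoms.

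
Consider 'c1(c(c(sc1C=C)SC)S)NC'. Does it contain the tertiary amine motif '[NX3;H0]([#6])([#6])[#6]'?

The pattern [NX3;H0]([#6])([#6])[#6] describes a trivalent nitrogen with no H, bonded to three carbons — a tertiary amine.
The closest candidate here is an N-methylamino group (-NHCH3), but the nitrogen still has one H (H1), not H0. No other fragment satisfies the full query, so there is no match.

No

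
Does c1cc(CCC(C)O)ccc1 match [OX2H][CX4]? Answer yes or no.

The pattern [OX2H][CX4] describes a hydroxyl oxygen bound to an sp3 (X4) carbon — an aliphatic alcohol.
The molecule carries a hydroxyl group (-OH), whose atoms satisfy every constraint of the query, so the pattern matches.

Yes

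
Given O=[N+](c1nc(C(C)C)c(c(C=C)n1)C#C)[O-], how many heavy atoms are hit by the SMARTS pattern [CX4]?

3

The query [CX4] means: C with X4: aliphatic carbon with exactly 4 total connections (bonds + H).
Check the 16 heavy atoms by environment: 2× n (aromatic, X2) → no; 4× c (aromatic, X3) → no; 1× N (charge +1, X3) → no; 1× O (charge -1, X1) → no; 1× O (X1) → no; 2× C (X3) → no; 3× C (X4) → match; 2× C (X2) → no.
That gives 3 matching atoms.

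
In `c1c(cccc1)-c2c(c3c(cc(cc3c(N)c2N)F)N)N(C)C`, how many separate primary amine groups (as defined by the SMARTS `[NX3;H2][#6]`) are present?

3

[NX3;H2][#6] is the SMARTS for a primary amine: a trivalent nitrogen with two H attached to carbon.
The molecule carries 3 separate instances of a primary amino group (-NH2) meeting every constraint; each maps to a distinct set of atoms, giving 3 matches.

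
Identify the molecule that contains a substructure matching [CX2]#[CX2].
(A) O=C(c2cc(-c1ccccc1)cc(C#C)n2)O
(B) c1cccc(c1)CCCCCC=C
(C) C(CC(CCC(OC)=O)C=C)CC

A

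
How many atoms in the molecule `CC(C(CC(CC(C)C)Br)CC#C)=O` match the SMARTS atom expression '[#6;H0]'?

Check the 14 heavy atoms by environment: 3× C (H2) → no; 4× C (H1) → no; 1× Br (H0) → no; 2× C (H0) → match; 1× O (H0) → no; 3× C (H3) → no.
That gives 2 matching atoms.

2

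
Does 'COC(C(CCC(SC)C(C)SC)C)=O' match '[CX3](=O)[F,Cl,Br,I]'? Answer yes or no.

No

The pattern [CX3](=O)[F,Cl,Br,I] describes a carbonyl carbon bonded to a halogen — an acyl halide.
The closest candidate here is a methyl-ester group (-C(=O)OCH3), but the carbonyl is bonded to -O-C, not to a halogen. No other fragment satisfies the full query, so there is no match.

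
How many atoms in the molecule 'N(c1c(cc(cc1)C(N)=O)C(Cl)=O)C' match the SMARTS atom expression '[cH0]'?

3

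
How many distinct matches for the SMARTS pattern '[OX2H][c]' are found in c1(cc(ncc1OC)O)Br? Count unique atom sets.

1

[OX2H][c] is the SMARTS for a phenol: a hydroxyl oxygen attached to an aromatic carbon.
Exactly one fragment in the molecule meets all constraints, giving 1 match.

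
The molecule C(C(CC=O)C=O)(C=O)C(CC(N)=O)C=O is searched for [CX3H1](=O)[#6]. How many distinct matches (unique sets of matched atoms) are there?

4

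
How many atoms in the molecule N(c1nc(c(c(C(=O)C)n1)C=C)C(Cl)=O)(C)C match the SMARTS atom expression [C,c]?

11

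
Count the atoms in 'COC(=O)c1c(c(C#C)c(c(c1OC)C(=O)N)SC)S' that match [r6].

6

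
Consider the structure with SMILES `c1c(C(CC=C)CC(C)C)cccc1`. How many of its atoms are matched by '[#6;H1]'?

The query [#6;H1] means: any carbon bearing exactly one hydrogen.
Check the 14 heavy atoms by environment: 3× C (H2) → no; 3× C (H1) → match; 2× C (H3) → no; 1× c (aromatic, H0) → no; 5× c (aromatic, H1) → match.
Summing the matching environments: 3 + 5 = 8 matching atoms.

8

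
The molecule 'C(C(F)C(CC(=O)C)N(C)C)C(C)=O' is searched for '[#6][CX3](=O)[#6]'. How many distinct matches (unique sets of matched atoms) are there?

2

[#6][CX3](=O)[#6] is the SMARTS for a ketone: a carbonyl carbon (no H) flanked by two carbons.
The molecule carries 2 separate instances of an acetyl/ketone group (-C(=O)CH3) meeting every constraint; each maps to a distinct set of atoms, giving 2 matches.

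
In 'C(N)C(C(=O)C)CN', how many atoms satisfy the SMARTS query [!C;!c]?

3

The query [!C;!c] means: neither aliphatic nor aromatic carbon — same as [!#6].
Check the 8 heavy atoms by environment: 5× C → no; 2× N → match; 1× O → match.
Summing the matching environments: 2 + 1 = 3 matching atoms.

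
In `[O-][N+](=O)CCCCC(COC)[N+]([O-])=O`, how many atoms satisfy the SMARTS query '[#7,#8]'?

7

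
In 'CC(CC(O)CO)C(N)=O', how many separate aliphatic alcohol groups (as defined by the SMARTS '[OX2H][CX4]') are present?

2

[OX2H][CX4] is the SMARTS for an aliphatic alcohol: a hydroxyl oxygen bound to an sp3 (X4) carbon.
The molecule carries 2 separate instances of a hydroxyl group (-OH) meeting every constraint; each maps to a distinct set of atoms, giving 2 matches.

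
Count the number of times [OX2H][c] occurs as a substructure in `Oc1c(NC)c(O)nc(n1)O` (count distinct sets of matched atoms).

3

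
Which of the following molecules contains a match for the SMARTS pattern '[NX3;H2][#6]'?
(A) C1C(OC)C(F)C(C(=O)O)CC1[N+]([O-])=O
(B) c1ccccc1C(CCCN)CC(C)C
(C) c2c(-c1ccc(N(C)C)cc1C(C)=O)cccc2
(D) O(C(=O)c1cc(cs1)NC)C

B

[NX3;H2][#6] describes a trivalent nitrogen with two H attached to carbon (a primary amine).
(A) has a nitro group (-[N+](=O)[O-]) but the nitrogen is [N+] with no H, not NX3H2.
(B) contains a primary amino group (-NH2), which satisfies every atom and bond constraint.
(C) has a dimethylamino group (-N(CH3)2) but the nitrogen has H0, not H2.
(D) has an N-methylamino group (-NHCH3) but the nitrogen bears two carbons and only one H (H1), not H2.
So the answer is (B).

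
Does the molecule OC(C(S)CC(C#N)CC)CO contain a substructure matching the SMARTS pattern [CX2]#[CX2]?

No

The pattern [CX2]#[CX2] describes a carbon-carbon triple bond — an alkyne.
The closest candidate here is a nitrile (-C#N), but the triple bond is C#N, not C#C. No other fragment satisfies the full query, so there is no match.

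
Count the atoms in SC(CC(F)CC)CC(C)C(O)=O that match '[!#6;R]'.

The query [!#6;R] means: non-carbon atom that is part of a ring.
Check the 13 heavy atoms by environment: 9× C (acyclic) → no; 2× O (acyclic) → no; 1× S (acyclic) → no; 1× F (acyclic) → no.
No environment satisfies the query, so 0 matching atoms.

0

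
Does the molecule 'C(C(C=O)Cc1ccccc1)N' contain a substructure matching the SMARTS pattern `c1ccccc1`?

Yes

The pattern c1ccccc1 describes six aromatic carbons in a ring — a benzene ring.
The molecule carries a phenyl ring, whose atoms satisfy every constraint of the query, so the pattern matches.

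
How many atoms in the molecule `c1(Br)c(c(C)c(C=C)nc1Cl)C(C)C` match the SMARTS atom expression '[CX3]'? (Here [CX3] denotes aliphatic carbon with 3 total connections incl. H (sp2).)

2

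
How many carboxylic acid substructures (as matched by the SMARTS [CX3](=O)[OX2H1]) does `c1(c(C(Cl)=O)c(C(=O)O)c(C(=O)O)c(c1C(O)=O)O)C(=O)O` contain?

4

[CX3](=O)[OX2H1] is the SMARTS for a carboxylic acid: an sp2 carbon double-bonded to O and single-bonded to an -OH oxygen.
The molecule carries 4 separate instances of a carboxylic acid group (-C(=O)OH) meeting every constraint; each maps to a distinct set of atoms, giving 4 matches.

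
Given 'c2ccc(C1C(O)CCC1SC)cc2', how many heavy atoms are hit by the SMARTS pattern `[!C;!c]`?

The query [!C;!c] means: neither aliphatic nor aromatic carbon — same as [!#6].
Check the 14 heavy atoms by environment: 6× C → no; 1× S → match; 1× O → match; 6× c (aromatic) → no.
Summing the matching environments: 1 + 1 = 2 matching atoms.

2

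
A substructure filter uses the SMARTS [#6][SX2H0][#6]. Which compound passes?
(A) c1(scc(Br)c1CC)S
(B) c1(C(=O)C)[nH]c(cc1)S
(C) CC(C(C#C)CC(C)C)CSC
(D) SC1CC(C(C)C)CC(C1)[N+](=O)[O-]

C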